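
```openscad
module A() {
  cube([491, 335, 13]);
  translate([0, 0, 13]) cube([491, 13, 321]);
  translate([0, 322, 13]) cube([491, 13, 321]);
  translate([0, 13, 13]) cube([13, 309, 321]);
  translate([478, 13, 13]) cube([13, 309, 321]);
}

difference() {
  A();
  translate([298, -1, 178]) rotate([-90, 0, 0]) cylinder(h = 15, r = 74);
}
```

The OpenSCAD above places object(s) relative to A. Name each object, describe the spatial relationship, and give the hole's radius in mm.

A is an open box. The open box has a circular hole through its front wall. The hole's radius is 74 mm.

The subtracted cylinder has r = 74 mm.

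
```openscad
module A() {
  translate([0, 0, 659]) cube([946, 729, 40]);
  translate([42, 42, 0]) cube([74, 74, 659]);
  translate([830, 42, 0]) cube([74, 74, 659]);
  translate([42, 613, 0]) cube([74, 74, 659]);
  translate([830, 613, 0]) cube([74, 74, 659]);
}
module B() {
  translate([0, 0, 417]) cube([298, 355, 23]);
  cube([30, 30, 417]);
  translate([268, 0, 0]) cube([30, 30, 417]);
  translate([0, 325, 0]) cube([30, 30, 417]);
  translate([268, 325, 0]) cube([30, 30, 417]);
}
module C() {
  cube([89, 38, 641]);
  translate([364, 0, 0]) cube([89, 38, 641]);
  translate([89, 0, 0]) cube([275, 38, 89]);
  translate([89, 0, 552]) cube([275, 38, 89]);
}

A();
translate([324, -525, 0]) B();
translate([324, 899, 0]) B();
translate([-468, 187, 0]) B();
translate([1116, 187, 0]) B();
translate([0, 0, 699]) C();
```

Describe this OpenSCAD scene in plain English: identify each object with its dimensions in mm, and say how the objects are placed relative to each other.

A is a rectangular dining table. The top is 946×729×40 mm with its upper surface at z = 699 mm. It stands on four 74×74 mm square legs, each inset 42 mm from the nearest pair of top edges, running from the floor to the underside of the top.

B is a four-legged stool. The seat is 298×355 mm, 23 mm thick, top at z = 440 mm. It stands on four square legs, each 30×30 mm in cross-section, from z = 0 to the seat underside, each flush with a corner of the seat.

C is a rectangular picture frame lying in the x–z plane (depth along y). The opening is 275 mm wide (x) by 463 mm tall (z), surrounded by a border 89 mm wide on all four sides. The frame is 38 mm deep and is made of two full-height vertical stiles with two horizontal rails fitted between them.

Four stools sit around the table at the −y, +y, −x, +x sides. The picture frame is on top of the table.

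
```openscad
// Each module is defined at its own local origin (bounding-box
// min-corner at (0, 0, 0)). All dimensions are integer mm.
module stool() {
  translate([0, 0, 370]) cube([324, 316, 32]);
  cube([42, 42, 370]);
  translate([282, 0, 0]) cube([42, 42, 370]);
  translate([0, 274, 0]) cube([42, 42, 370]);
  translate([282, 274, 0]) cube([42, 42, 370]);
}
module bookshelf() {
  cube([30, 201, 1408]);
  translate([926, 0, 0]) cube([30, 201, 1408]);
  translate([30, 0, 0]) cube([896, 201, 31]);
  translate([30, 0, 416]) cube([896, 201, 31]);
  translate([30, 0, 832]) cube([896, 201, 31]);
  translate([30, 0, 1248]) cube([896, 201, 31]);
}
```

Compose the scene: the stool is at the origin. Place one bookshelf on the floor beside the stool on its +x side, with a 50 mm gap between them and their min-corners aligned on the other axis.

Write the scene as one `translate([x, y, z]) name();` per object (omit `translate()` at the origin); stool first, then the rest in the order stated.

stool();
translate([374, 0, 0]) bookshelf();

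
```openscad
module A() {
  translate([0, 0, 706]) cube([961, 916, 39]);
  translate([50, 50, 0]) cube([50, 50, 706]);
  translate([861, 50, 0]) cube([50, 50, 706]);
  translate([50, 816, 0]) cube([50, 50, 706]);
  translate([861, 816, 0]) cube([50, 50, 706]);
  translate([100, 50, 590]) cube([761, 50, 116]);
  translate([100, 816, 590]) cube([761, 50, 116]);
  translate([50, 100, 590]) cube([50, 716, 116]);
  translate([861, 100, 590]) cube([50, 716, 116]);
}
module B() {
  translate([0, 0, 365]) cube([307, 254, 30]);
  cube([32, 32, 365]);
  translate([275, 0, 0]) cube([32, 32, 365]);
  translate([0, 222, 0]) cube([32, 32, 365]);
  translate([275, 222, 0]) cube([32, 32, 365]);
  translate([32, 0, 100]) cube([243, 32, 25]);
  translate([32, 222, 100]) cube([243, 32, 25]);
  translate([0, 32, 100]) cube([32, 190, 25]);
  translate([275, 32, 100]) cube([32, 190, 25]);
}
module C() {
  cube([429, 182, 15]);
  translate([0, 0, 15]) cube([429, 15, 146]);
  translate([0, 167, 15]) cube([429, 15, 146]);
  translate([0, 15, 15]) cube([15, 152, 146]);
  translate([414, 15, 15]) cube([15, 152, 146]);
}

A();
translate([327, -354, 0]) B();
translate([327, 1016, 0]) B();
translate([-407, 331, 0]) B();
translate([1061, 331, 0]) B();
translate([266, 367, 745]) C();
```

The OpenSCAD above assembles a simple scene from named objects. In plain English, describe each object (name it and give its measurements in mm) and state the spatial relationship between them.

A is a rectangular dining table. The top is 961×916×39 mm with its upper surface at z = 745 mm. It stands on four 50×50 mm square legs, each inset 50 mm from the nearest pair of top edges, running from the floor to the underside of the top. Four apron rails, 50 mm thick and 116 mm tall, run between adjacent legs with their top edges flush with the underside of the top and their outer faces flush with the legs' outer faces.

B is a four-legged stool. The seat is a 307×254×30 mm slab whose top surface is at z = 395 mm; four square legs, each 32×32 mm in cross-section, run from the floor (z = 0) to the underside of the seat, each flush with a corner of the seat. Four stretchers, 32 mm wide and 25 mm tall, connect adjacent legs with their undersides at z = 100 mm, each running between the inner faces of the legs it joins and aligned with the legs' outer faces on the other axis.

C is an open storage box with external size 429×182×161 mm and wall thickness 15 mm (the base is also 15 mm thick). The base covers the whole footprint; the four walls stand on the base, with the y-facing walls full-width and the x-facing walls fitting between their inner faces.

Four stools sit around the table at the −y, +y, −x, +x sides. The open box is on top of the table, centred.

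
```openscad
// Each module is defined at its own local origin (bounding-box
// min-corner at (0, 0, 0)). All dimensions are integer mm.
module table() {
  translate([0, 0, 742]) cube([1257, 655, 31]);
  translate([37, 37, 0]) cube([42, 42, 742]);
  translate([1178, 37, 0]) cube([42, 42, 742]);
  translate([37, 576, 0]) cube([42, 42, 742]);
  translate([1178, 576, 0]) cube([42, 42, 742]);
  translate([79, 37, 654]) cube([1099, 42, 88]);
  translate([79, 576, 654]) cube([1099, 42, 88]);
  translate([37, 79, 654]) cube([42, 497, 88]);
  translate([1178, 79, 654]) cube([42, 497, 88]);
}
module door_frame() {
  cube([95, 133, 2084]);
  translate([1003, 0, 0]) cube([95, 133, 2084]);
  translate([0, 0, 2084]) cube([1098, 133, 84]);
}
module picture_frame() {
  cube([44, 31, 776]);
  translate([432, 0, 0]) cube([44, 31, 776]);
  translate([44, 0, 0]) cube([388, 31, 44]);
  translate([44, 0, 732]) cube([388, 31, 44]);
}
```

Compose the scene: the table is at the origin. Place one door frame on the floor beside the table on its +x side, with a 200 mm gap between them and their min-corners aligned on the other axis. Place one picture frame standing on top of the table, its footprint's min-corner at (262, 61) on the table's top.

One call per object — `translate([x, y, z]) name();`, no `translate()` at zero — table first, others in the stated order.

table();
translate([1457, 0, 0]) door_frame();
translate([262, 61, 773]) picture_frame();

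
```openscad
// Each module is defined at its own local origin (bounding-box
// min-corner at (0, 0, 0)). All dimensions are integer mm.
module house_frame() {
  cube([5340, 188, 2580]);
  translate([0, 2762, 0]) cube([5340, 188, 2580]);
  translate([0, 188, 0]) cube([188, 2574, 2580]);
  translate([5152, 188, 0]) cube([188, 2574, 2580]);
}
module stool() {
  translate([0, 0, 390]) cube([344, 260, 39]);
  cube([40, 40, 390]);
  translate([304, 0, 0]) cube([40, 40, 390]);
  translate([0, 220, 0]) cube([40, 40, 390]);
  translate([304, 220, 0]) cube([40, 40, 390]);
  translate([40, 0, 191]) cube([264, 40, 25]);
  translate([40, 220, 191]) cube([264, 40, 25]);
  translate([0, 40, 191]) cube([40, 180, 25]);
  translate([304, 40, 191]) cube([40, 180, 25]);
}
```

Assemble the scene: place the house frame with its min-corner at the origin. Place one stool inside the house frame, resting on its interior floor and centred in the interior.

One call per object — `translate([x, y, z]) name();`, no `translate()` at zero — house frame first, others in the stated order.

house_frame();
translate([2498, 1345, 0]) stool();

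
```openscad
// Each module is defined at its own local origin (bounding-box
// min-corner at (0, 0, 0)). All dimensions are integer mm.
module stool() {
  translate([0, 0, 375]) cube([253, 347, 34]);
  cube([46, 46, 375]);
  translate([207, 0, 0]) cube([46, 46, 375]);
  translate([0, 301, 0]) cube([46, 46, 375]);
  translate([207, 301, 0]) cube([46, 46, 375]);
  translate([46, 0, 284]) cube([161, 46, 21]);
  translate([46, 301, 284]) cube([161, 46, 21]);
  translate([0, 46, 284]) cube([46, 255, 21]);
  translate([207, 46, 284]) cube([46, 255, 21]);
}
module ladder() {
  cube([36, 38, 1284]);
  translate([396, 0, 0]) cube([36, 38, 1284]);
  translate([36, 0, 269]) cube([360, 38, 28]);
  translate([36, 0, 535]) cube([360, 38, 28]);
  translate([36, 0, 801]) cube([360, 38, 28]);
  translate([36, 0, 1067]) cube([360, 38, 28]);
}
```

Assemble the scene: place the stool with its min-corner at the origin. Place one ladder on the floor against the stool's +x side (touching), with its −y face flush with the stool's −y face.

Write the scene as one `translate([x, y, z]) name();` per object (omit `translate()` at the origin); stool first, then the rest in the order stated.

stool();
translate([253, 0, 0]) ladder();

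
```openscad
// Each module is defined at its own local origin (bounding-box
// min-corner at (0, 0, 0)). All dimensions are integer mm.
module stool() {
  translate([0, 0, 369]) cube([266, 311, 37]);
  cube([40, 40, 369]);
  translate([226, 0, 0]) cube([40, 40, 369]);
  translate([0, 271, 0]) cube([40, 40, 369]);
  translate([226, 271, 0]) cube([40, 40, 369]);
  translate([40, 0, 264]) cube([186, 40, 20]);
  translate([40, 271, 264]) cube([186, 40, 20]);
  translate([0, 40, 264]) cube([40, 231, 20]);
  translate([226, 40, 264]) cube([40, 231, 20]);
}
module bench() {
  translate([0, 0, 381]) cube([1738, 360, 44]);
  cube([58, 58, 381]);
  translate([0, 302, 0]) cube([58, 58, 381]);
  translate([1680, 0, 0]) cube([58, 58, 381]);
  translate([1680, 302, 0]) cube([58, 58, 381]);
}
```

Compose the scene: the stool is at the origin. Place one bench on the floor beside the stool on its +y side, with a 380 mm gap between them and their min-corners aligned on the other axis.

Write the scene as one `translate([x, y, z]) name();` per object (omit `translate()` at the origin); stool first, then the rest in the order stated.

stool();
translate([0, 691, 0]) bench();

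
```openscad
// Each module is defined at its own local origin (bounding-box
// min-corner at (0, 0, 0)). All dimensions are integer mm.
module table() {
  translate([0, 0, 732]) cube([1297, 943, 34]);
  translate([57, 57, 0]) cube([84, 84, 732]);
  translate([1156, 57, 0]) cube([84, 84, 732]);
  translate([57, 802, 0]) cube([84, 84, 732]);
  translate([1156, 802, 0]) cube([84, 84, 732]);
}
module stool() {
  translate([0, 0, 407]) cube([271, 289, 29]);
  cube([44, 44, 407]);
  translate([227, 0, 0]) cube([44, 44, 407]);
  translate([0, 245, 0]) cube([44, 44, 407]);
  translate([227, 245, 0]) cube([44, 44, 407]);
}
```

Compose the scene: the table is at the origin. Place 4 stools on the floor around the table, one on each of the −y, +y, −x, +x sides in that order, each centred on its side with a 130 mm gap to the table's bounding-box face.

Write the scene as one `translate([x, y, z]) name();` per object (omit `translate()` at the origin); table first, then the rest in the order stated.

table();
translate([513, -419, 0]) stool();
translate([513, 1073, 0]) stool();
translate([-401, 327, 0]) stool();
translate([1427, 327, 0]) stool();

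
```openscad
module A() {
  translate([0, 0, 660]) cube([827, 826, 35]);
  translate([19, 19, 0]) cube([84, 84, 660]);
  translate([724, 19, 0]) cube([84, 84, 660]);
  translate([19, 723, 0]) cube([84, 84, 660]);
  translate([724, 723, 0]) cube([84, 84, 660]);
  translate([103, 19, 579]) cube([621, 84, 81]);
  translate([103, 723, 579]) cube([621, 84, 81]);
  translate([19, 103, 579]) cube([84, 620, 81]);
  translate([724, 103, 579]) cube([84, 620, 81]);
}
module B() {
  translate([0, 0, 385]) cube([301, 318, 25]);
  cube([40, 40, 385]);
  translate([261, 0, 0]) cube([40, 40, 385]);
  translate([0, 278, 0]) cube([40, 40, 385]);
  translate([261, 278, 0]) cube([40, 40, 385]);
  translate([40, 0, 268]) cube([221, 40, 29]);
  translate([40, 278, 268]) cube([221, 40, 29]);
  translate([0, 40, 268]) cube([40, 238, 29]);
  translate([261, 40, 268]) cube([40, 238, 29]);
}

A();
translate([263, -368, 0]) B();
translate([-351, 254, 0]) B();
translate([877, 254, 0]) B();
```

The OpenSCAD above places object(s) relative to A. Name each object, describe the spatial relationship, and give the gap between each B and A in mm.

Each stool's nearest face is 50 mm from the table's bounding box.

A is a table. B is a stool. Three stools sit around the table at the −y, −x, +x sides. The gap between each stool and the table is 50 mm.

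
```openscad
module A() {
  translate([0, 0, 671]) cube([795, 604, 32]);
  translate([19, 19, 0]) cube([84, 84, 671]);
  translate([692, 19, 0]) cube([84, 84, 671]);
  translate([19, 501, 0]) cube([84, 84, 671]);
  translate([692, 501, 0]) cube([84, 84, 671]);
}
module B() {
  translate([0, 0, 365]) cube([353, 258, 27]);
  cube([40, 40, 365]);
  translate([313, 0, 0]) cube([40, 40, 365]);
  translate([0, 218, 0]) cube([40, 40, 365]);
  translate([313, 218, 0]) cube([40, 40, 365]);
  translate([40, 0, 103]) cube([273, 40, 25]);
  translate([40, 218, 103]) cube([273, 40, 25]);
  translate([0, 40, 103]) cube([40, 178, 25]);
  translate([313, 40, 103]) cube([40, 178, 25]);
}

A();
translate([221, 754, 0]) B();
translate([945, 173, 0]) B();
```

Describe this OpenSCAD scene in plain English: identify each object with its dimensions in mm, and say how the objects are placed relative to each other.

A is a rectangular dining table. The top is 795×604×32 mm with its upper surface at z = 703 mm. It stands on four 84×84 mm square legs, each inset 19 mm from the nearest pair of top edges, running from the floor to the underside of the top.

B is a four-legged stool. The seat is a 353×258×27 mm slab whose top surface is at z = 392 mm; four square legs, each 40×40 mm in cross-section, run from the floor (z = 0) to the underside of the seat, each flush with a corner of the seat. Four stretchers, 40 mm wide and 25 mm tall, connect adjacent legs with their undersides at z = 103 mm, each running between the inner faces of the legs it joins and aligned with the legs' outer faces on the other axis.

Two stools sit around the table at the +y, +x sides.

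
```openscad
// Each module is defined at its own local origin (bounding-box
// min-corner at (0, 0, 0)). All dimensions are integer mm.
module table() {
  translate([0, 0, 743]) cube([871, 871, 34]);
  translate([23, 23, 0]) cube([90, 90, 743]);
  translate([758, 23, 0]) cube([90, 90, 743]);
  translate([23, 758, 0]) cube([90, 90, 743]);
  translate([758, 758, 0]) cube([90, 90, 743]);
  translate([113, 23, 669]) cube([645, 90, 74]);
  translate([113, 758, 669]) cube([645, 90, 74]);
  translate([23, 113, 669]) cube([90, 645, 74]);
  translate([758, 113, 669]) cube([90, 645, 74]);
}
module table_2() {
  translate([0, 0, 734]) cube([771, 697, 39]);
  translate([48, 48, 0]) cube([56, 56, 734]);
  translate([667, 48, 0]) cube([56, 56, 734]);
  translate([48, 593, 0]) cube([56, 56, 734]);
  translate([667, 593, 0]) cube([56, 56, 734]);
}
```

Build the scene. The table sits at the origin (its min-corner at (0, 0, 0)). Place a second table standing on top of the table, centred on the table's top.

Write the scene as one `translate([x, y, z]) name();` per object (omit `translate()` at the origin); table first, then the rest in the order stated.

table();
translate([50, 87, 777]) table_2();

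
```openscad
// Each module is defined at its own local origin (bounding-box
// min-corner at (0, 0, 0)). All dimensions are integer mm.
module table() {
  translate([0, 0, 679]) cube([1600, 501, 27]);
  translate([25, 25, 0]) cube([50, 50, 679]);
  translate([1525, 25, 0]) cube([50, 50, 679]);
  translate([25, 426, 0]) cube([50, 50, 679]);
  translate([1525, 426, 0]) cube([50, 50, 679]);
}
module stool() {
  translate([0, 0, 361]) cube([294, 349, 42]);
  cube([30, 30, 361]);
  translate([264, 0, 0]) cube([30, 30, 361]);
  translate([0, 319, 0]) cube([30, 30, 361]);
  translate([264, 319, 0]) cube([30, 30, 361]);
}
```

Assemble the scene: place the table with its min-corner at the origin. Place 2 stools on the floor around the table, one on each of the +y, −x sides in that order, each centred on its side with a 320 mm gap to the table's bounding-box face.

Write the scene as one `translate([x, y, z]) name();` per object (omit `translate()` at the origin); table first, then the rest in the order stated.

table();
translate([653, 821, 0]) stool();
translate([-614, 76, 0]) stool();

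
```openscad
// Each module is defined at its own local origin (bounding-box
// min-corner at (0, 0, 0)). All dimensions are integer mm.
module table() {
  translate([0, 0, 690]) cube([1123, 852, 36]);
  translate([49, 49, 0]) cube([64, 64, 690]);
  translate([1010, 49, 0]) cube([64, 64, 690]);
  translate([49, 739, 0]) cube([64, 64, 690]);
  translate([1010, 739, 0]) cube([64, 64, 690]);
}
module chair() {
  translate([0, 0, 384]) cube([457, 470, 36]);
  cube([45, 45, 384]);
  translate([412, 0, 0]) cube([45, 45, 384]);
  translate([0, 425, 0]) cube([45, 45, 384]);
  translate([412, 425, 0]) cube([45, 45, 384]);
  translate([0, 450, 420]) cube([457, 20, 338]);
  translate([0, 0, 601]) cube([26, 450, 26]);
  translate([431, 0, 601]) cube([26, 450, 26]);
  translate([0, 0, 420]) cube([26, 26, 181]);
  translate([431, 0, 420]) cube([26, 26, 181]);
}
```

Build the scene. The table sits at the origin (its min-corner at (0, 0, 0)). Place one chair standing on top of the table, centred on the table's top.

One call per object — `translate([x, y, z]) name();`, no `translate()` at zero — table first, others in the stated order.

table();
translate([333, 191, 726]) chair();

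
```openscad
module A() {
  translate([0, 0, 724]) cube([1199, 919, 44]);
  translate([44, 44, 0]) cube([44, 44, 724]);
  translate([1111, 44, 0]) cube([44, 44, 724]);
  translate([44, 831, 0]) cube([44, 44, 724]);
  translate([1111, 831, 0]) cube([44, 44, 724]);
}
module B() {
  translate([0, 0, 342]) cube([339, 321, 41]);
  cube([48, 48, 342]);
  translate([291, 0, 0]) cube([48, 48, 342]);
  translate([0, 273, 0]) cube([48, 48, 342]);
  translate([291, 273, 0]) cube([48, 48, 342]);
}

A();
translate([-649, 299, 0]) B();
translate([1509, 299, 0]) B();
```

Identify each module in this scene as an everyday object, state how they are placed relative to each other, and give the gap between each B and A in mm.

Each stool's nearest face is 310 mm from the table's bounding box.

A is a table. B is a stool. Two stools sit around the table at the −x, +x sides. The gap between each stool and the table is 310 mm.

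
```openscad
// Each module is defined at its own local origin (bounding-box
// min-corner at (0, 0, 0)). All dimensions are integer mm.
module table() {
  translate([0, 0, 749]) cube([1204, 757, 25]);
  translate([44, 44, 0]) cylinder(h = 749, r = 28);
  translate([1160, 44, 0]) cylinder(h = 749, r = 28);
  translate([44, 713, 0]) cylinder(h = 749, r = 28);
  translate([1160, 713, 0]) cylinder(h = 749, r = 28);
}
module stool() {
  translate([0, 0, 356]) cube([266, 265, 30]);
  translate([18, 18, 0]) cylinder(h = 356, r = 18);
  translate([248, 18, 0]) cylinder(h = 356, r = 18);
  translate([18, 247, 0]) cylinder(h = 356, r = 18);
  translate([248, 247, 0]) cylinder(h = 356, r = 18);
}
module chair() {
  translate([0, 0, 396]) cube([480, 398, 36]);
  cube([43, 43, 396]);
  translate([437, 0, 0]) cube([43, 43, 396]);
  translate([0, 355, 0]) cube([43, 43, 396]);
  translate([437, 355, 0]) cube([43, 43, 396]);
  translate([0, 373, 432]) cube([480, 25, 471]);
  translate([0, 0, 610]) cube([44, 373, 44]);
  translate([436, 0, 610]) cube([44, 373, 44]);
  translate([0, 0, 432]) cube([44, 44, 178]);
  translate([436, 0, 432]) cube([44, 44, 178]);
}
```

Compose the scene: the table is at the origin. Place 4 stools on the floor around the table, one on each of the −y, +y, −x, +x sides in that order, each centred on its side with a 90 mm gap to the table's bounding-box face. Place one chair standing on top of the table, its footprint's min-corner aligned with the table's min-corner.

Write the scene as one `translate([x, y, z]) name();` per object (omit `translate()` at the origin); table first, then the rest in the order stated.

table();
translate([469, -355, 0]) stool();
translate([469, 847, 0]) stool();
translate([-356, 246, 0]) stool();
translate([1294, 246, 0]) stool();
translate([0, 0, 774]) chair();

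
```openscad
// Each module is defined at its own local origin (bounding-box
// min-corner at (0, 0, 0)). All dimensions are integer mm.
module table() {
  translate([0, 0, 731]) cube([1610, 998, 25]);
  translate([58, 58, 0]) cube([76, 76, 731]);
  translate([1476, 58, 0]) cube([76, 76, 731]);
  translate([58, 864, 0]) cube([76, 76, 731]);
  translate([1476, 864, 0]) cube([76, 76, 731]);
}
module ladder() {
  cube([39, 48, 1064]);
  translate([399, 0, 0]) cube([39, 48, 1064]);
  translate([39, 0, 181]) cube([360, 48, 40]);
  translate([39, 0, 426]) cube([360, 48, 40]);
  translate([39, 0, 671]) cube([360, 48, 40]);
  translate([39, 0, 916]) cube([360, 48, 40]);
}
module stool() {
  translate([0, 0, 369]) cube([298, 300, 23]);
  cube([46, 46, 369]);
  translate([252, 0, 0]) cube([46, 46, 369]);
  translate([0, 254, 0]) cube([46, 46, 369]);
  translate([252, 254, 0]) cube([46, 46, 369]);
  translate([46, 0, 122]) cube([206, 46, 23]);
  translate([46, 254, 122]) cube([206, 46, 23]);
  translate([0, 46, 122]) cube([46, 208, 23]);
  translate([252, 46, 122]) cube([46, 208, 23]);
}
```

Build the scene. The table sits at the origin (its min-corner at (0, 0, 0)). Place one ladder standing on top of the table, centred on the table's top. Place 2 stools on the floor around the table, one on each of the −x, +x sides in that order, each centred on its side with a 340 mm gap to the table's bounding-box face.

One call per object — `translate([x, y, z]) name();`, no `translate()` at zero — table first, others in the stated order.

table();
translate([586, 475, 756]) ladder();
translate([-638, 349, 0]) stool();
translate([1950, 349, 0]) stool();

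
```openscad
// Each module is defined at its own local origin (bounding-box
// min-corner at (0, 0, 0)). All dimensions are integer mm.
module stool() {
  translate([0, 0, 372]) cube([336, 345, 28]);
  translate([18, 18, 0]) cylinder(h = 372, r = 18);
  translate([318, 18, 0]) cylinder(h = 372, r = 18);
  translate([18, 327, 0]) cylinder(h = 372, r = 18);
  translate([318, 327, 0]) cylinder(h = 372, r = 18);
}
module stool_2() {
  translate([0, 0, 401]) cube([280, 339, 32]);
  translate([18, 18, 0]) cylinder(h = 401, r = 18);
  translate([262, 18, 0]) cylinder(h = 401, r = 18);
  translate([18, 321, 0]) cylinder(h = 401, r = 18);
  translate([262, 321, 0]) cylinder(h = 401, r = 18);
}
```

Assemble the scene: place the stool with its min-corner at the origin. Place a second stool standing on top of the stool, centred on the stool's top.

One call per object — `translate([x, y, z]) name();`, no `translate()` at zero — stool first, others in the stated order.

stool();
translate([28, 3, 400]) stool_2();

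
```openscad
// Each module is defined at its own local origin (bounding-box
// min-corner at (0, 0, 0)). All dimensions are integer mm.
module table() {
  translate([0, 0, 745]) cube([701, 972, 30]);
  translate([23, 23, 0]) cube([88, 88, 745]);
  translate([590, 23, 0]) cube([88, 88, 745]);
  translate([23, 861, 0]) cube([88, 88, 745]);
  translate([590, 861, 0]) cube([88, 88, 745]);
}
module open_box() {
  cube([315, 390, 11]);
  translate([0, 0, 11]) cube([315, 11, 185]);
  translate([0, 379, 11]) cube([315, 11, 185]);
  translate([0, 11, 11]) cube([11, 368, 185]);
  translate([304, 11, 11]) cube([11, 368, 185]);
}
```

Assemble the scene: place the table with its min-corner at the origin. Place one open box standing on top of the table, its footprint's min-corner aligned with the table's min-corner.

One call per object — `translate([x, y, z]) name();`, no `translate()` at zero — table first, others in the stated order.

table();
translate([0, 0, 775]) open_box();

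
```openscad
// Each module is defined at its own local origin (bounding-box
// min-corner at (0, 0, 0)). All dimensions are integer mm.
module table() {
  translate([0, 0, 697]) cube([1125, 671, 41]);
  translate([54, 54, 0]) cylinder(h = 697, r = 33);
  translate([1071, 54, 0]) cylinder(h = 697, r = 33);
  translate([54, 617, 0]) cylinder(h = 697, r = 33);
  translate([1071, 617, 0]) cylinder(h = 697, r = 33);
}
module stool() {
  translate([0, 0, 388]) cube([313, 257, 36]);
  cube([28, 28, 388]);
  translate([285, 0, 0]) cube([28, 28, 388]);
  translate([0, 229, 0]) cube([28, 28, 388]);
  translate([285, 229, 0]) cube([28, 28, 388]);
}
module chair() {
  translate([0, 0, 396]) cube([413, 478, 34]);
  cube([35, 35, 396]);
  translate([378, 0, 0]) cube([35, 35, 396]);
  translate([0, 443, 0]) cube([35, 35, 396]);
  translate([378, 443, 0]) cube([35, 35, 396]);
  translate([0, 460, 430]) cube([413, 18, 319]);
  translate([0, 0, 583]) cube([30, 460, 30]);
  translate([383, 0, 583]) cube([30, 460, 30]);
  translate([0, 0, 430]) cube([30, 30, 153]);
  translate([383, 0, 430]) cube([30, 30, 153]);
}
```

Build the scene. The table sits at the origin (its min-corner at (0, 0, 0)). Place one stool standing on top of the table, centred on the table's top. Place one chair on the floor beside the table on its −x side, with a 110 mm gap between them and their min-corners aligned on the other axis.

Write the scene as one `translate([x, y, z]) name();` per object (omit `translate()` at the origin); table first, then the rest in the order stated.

table();
translate([406, 207, 738]) stool();
translate([-523, 0, 0]) chair();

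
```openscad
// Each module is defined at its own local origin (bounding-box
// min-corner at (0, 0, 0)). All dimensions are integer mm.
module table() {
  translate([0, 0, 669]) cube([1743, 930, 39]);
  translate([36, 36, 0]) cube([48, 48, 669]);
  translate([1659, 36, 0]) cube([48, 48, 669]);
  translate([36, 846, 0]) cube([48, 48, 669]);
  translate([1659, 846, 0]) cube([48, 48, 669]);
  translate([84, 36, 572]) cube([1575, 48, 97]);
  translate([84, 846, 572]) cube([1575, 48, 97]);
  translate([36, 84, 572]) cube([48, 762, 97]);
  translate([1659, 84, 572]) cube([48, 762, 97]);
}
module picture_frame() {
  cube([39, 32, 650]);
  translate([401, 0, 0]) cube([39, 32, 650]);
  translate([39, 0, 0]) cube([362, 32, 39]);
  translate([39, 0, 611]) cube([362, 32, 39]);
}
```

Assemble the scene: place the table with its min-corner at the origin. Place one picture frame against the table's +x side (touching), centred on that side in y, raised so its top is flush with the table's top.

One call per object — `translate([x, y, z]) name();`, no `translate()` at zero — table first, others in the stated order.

table();
translate([1743, 449, 58]) picture_frame();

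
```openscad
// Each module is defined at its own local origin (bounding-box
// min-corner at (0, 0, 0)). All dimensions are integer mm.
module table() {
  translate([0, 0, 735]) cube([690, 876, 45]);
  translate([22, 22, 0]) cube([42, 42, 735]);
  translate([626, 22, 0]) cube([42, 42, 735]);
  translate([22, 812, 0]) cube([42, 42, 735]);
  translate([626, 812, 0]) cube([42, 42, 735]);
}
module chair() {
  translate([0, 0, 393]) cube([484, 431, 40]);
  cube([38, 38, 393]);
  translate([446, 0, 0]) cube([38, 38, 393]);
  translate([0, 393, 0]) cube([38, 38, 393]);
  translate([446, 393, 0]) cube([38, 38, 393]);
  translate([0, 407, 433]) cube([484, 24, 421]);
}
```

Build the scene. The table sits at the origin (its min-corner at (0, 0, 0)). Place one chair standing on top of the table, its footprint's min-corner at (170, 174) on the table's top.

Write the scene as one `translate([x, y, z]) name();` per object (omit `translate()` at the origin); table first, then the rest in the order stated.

table();
translate([170, 174, 780]) chair();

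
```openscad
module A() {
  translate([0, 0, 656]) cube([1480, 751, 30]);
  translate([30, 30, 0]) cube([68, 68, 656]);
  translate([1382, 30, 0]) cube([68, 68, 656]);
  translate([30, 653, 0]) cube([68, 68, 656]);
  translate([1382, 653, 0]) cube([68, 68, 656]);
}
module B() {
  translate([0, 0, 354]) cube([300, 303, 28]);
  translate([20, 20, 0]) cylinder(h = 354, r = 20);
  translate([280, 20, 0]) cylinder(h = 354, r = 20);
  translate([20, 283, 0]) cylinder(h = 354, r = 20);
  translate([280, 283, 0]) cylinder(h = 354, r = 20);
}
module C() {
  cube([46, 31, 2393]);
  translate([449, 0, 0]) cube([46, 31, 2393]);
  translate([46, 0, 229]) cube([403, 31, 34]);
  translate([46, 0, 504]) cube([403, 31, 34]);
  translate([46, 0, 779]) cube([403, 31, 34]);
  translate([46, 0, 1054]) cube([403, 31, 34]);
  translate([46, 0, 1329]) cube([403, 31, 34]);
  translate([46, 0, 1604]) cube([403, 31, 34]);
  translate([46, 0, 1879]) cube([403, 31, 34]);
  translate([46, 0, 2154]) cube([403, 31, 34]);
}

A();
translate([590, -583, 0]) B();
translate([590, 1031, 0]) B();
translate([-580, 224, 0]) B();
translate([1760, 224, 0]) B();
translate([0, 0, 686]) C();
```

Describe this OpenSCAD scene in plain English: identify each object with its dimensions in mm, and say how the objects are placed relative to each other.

A is a rectangular dining table. The top is 1480×751×30 mm with its upper surface at z = 686 mm. It stands on four 68×68 mm square legs, each inset 30 mm from the nearest pair of top edges, running from the floor to the underside of the top.

B is a four-legged stool. The seat is 300×303 mm, 28 mm thick, top at z = 382 mm. It stands on four round legs, each 40 mm in diameter, from z = 0 to the seat underside, each leg's axis is inset half a diameter from the nearest pair of seat edges (so the leg's bounding box is flush with the corner).

C is a wooden ladder with two side rails of 46×31 mm section and 2393 mm height, set 495 mm apart overall. Between them run 8 rectangular rungs (31 mm deep, 34 mm thick), front faces flush with the rails' −y face. The bottom of the first rung is 229 mm above the floor and each subsequent rung is 275 mm higher than the one below.

Four stools sit around the table at the −y, +y, −x, +x sides. The ladder is on top of the table.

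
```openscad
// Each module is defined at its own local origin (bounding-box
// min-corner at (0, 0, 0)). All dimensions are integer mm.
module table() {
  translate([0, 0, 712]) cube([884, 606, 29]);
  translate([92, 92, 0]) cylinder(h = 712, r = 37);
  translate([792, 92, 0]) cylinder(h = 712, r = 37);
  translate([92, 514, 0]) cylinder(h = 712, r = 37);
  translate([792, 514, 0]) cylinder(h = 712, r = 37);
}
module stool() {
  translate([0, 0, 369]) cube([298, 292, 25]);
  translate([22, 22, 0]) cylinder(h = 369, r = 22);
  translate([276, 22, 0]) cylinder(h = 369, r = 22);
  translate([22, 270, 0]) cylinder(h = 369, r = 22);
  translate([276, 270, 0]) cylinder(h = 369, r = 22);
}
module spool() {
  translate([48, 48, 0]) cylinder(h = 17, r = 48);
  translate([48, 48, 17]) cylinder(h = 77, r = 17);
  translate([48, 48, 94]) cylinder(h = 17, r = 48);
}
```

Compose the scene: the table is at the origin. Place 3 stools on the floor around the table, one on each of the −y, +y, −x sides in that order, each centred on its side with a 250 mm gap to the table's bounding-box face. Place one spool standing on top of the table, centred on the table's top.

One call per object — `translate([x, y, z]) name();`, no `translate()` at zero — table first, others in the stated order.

table();
translate([293, -542, 0]) stool();
translate([293, 856, 0]) stool();
translate([-548, 157, 0]) stool();
translate([394, 255, 741]) spool();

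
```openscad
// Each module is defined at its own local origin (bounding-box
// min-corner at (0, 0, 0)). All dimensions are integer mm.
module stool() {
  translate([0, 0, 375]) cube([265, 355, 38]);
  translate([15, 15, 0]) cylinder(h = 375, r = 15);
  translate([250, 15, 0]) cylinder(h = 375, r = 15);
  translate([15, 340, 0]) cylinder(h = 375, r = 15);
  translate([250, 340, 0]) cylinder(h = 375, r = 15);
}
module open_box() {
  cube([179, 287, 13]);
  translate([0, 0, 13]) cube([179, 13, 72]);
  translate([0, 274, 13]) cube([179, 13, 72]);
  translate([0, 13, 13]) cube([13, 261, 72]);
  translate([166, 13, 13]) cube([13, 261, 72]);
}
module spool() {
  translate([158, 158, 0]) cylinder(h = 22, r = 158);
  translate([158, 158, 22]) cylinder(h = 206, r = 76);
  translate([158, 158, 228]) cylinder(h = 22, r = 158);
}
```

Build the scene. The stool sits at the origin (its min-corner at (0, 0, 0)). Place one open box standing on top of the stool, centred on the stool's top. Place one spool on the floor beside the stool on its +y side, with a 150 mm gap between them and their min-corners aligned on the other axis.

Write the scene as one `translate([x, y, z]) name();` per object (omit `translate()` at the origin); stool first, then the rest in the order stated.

stool();
translate([43, 34, 413]) open_box();
translate([0, 505, 0]) spool();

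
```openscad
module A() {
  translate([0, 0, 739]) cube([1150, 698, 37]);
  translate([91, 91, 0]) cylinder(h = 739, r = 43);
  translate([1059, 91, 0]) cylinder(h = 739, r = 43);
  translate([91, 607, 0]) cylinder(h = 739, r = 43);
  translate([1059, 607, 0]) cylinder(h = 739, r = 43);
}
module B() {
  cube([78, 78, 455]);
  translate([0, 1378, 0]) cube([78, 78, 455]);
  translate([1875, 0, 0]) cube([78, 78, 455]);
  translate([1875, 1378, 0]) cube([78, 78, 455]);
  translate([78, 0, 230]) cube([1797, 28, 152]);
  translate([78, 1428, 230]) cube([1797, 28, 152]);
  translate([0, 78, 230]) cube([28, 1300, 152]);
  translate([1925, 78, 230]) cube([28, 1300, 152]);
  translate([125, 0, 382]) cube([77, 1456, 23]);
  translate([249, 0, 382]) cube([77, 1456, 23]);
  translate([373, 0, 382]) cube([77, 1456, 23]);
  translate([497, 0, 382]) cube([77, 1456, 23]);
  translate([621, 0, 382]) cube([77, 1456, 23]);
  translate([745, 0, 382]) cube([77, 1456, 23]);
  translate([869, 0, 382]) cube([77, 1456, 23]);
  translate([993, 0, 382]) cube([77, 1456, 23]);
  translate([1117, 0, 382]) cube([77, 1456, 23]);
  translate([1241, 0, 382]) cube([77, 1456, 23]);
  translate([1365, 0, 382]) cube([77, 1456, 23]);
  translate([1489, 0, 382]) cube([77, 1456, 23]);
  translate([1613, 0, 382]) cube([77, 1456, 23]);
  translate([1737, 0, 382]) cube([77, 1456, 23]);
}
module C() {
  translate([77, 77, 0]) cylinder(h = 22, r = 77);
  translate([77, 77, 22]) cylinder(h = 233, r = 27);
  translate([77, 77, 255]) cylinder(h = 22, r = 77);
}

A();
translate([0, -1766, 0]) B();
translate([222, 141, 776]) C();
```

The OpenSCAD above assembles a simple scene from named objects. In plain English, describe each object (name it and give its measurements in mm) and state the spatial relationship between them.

A is a rectangular dining table. The top is 1150×698×37 mm with its upper surface at z = 776 mm. It stands on four round legs of 86 mm diameter, each leg's bounding box inset 48 mm from the nearest pair of top edges, running from the floor to the underside of the top.

B is a bed frame 1953 mm long (x) by 1456 mm wide (y). Four 78×78 mm corner posts, 455 mm tall, at the corners of the footprint. Four rails of 28 mm thickness and 152 mm height run between adjacent posts with their undersides at z = 230 mm, their outer faces flush with the outside of the frame (the two x-running rails run between the posts' inner faces; the two y-running rails run between the posts' inner faces). 14 slats, each 77 mm wide (x) and 23 mm thick, lie across the top of the two x-running rails, running the full 1456 mm width of the frame in y; the slats are evenly spaced along x between the inner faces of the end posts with equal gaps (rounded down to the nearest mm) at the −x end and between each pair — any rounding remainder accumulates at the +x end.

C is a spool: two coaxial disc flanges of radius 77 mm and thickness 22 mm, joined by a core cylinder of radius 27 mm and height 233 mm. The lower flange rests on z = 0 and the three cylinders share a vertical axis.

The bed frame is on the floor beside the table on its −y side. The spool is on top of the table.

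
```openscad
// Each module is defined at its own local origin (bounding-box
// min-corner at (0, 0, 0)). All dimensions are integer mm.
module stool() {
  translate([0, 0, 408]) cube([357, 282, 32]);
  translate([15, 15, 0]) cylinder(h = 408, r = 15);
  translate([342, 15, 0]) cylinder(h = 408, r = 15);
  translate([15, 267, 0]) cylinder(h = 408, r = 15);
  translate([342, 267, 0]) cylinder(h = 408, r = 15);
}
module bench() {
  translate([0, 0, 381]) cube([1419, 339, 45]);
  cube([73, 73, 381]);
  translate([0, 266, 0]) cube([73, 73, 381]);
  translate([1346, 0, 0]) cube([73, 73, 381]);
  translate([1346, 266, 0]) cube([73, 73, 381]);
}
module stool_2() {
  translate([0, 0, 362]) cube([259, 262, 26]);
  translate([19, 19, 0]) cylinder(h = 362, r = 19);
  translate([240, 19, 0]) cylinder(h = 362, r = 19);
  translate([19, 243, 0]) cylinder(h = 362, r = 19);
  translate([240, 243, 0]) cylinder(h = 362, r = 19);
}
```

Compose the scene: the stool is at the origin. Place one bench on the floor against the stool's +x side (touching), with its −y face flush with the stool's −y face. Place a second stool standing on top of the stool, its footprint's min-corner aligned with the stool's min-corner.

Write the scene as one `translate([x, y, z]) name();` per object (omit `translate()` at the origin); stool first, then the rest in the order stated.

stool();
translate([357, 0, 0]) bench();
translate([0, 0, 440]) stool_2();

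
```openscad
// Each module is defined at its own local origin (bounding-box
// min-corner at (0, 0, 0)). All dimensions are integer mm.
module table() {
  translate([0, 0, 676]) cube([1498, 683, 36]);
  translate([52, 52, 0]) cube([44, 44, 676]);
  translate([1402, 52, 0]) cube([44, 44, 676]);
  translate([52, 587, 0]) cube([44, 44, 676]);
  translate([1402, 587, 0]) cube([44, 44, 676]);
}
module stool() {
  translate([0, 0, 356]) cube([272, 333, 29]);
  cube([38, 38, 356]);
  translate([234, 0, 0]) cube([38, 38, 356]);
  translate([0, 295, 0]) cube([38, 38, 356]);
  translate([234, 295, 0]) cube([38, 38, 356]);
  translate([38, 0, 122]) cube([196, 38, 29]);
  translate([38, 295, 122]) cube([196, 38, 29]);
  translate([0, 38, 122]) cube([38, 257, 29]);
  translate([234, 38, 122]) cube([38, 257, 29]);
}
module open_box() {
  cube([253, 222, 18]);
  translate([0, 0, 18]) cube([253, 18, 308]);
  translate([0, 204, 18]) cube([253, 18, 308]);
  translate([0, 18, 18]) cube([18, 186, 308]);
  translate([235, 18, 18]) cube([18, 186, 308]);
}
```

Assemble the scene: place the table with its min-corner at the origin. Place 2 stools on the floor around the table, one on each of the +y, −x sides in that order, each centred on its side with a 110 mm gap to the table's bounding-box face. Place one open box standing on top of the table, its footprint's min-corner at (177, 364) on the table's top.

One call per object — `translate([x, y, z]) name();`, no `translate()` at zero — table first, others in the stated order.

table();
translate([613, 793, 0]) stool();
translate([-382, 175, 0]) stool();
translate([177, 364, 712]) open_box();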